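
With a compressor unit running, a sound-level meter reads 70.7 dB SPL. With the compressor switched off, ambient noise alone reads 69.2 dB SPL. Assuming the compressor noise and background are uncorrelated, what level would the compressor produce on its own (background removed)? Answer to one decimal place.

Background correction is a power subtraction:
L_src = 10·log₁₀(10^(70.7/10) − 10^(69.2/10)) = 10·log₁₀(3431000) = 65.4 dB SPL.

65.4 dB SPL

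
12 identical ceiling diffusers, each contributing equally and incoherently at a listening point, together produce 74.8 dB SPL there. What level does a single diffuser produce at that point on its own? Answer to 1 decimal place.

12 equal incoherent sources add 10·log₁₀(12) = 10.79 dB over one source.
L_one = 74.8 − 10.79 = 64.0 dB SPL.

64.0 dB SPL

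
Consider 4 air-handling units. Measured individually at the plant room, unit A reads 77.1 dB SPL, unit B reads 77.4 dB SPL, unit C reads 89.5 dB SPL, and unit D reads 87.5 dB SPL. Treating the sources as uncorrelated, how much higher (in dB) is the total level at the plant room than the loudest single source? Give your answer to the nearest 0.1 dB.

Incoherent sources sum as intensities:
L_total = 10·log₁₀(10^(77.1/10) + 10^(77.4/10) + 10^(89.5/10) + 10^(87.5/10)) = 91.93 dB SPL.
Excess over the loudest (89.5 dB): 91.93 − 89.5 = 2.4 dB.

2.4 dB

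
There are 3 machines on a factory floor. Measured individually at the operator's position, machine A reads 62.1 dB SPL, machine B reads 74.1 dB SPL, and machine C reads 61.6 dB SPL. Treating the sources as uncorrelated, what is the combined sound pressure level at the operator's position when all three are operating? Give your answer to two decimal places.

Uncorrelated sources add in intensity (power), not in dB.
L_total = 10·log₁₀(10^(62.1/10) + 10^(74.1/10) + 10^(61.6/10)) = 10·log₁₀(28770000) = 74.59 dB SPL.

74.59 dB SPL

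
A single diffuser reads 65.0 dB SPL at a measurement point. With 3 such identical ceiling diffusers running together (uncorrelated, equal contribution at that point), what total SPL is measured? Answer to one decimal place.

69.8 dB SPL

3 equal incoherent sources raise the level by 10·log₁₀(3) = 4.77 dB.
L_total = 65.0 + 4.77 = 69.8 dB SPL.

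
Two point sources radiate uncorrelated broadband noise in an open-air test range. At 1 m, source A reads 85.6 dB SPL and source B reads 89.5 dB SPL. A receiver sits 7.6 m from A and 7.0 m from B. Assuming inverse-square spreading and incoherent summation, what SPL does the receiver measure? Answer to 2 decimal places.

At the listener: L_A = 85.6 − 20·log₁₀(7.6) = 67.984 dB; L_B = 89.5 − 20·log₁₀(7.0) = 72.598 dB.
Combined: 10·log₁₀(10^(67.984/10)+10^(72.598/10)) = 73.89 dB SPL.

73.89 dB SPL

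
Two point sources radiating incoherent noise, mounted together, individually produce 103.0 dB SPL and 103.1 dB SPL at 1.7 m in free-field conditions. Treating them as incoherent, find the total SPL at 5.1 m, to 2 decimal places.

96.52 dB SPL

Combined at 1.7 m: 10·log₁₀(10^(103.0/10)+10^(103.1/10)) = 106.061 dB SPL.
Then apply −20·log₁₀(5.1/1.7) = -9.542 dB → 96.52 dB SPL.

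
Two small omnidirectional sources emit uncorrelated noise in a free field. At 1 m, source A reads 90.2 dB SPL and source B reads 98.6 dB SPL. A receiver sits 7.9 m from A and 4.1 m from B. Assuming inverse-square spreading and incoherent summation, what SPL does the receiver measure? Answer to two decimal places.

86.51 dB SPL

At the listener: L_A = 90.2 − 20·log₁₀(7.9) = 72.247 dB; L_B = 98.6 − 20·log₁₀(4.1) = 86.344 dB.
Combined: 10·log₁₀(10^(72.247/10)+10^(86.344/10)) = 86.51 dB SPL.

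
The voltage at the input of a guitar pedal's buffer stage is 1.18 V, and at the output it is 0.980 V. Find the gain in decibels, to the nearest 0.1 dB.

-1.6 dB

Voltage ratio → dB uses the 20·log₁₀ form:
20·log₁₀(0.980/1.18) = 20·log₁₀(0.8305) = -1.6 dB.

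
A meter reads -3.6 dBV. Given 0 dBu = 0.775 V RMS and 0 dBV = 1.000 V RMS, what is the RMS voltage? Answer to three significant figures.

0.661 V

V = 1.000 V × 10^(-3.6/20).
= 1.000 × 0.6607 = 0.661 V.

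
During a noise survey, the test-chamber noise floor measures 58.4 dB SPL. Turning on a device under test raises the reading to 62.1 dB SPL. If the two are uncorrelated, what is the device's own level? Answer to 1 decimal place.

Remove the background by subtracting linear intensities:
L_src = 10·log₁₀(10^(62.1/10) − 10^(58.4/10)) = 10·log₁₀(930000) = 59.7 dB SPL.

59.7 dB SPL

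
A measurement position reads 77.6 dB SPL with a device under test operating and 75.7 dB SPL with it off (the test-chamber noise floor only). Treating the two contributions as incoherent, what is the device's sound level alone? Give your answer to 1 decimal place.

Background correction is a power subtraction:
L_src = 10·log₁₀(10^(77.6/10) − 10^(75.7/10)) = 10·log₁₀(20390000) = 73.1 dB SPL.

73.1 dB SPL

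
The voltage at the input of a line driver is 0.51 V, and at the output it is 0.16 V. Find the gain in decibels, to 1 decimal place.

For a voltage ratio, dB = 20·log₁₀(V₂/V₁).
20·log₁₀(0.16/0.51) = 20·log₁₀(0.3137) = -10.1 dB.

-10.1 dB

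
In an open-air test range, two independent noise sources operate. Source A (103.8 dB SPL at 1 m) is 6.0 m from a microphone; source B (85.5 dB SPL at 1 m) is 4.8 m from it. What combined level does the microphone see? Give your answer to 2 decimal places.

At the listener: L_A = 103.8 − 20·log₁₀(6.0) = 88.237 dB; L_B = 85.5 − 20·log₁₀(4.8) = 71.875 dB.
Combined: 10·log₁₀(10^(88.237/10)+10^(71.875/10)) = 88.34 dB SPL.

88.34 dB SPL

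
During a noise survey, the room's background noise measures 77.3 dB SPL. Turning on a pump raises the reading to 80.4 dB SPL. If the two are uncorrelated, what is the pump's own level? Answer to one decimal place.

Remove the background by subtracting linear intensities:
L_src = 10·log₁₀(10^(80.4/10) − 10^(77.3/10)) = 10·log₁₀(55940000) = 77.5 dB SPL.

77.5 dB SPL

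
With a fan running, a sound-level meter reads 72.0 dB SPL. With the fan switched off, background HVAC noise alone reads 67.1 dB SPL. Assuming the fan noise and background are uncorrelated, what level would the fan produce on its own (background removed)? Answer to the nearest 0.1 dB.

70.3 dB SPL

Remove the background by subtracting linear intensities:
L_src = 10·log₁₀(10^(72.0/10) − 10^(67.1/10)) = 10·log₁₀(10720000) = 70.3 dB SPL.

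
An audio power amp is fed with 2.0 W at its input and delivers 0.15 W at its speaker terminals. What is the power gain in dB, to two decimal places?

Power ratio → dB uses the 10·log₁₀ form:
10·log₁₀(0.15/2.0) = 10·log₁₀(0.07500) = -11.25 dB.

-11.25 dB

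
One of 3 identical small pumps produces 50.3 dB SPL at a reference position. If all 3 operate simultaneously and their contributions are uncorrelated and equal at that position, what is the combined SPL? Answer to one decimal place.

55.1 dB SPL

3 equal incoherent sources raise the level by 10·log₁₀(3) = 4.77 dB.
L_total = 50.3 + 4.77 = 55.1 dB SPL.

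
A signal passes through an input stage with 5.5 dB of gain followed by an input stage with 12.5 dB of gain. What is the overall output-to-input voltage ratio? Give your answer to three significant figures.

Net gain = 5.5 + 12.5 = 18.0 dB.
Voltage ratio = 10^(18.0/20) = 7.94.

7.94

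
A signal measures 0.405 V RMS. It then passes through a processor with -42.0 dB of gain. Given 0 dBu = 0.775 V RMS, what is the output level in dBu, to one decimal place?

-47.6 dBu

Input level: 20·log₁₀(0.405/0.775) = -5.64 dBu.
Output: -5.64 − 42.0 = -47.6 dBu.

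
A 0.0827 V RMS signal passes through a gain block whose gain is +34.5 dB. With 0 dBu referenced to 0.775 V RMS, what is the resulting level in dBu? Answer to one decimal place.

+15.1 dBu

Input level: 20·log₁₀(0.0827/0.775) = -19.44 dBu.
Output: -19.44 + 34.5 = +15.1 dBu.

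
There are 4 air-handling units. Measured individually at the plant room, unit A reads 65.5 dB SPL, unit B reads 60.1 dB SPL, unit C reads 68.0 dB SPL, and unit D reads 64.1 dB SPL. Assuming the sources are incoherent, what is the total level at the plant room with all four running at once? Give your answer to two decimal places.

71.29 dB SPL

Uncorrelated sources add in intensity (power), not in dB.
L_total = 10·log₁₀(10^(65.5/10) + 10^(60.1/10) + 10^(68.0/10) + 10^(64.1/10)) = 10·log₁₀(13450000) = 71.29 dB SPL.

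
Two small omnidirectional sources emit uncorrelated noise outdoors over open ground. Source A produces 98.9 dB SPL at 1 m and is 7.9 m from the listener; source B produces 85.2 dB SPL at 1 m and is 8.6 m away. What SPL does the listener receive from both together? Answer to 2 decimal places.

At the listener: L_A = 98.9 − 20·log₁₀(7.9) = 80.947 dB; L_B = 85.2 − 20·log₁₀(8.6) = 66.510 dB.
Combined: 10·log₁₀(10^(80.947/10)+10^(66.510/10)) = 81.10 dB SPL.

81.10 dB SPL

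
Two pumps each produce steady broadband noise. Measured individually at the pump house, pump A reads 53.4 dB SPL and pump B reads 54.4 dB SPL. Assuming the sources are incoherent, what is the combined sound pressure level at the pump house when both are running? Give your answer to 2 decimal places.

Add the sources as powers (linear), then convert back to dB:
L_total = 10·log₁₀(10^(53.4/10) + 10^(54.4/10)) = 10·log₁₀(494200) = 56.94 dB SPL.

56.94 dB SPL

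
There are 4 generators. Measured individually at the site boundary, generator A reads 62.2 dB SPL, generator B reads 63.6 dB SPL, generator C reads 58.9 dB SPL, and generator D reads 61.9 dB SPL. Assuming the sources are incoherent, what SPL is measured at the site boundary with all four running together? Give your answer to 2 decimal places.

Uncorrelated sources add in intensity (power), not in dB.
L_total = 10·log₁₀(10^(62.2/10) + 10^(63.6/10) + 10^(58.9/10) + 10^(61.9/10)) = 10·log₁₀(6276000) = 67.98 dB SPL.

67.98 dB SPL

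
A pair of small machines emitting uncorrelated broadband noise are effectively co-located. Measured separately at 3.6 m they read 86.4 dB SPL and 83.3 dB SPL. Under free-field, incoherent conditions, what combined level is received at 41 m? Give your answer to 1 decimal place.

67.0 dB SPL

Combined at 3.6 m: 10·log₁₀(10^(86.4/10)+10^(83.3/10)) = 88.13 dB SPL.
Then apply −20·log₁₀(41/3.6) = -21.13 dB → 67.0 dB SPL.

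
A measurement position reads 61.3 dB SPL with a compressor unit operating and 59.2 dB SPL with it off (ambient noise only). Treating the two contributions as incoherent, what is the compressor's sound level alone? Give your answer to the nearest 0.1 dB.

57.1 dB SPL

Remove the background by subtracting linear intensities:
L_src = 10·log₁₀(10^(61.3/10) − 10^(59.2/10)) = 10·log₁₀(517200) = 57.1 dB SPL.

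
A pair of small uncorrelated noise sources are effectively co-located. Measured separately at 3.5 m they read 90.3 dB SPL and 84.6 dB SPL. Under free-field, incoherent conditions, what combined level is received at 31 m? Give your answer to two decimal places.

Combined at 3.5 m: 10·log₁₀(10^(90.3/10)+10^(84.6/10)) = 91.335 dB SPL.
Then apply −20·log₁₀(31/3.5) = -18.946 dB → 72.39 dB SPL.

72.39 dB SPL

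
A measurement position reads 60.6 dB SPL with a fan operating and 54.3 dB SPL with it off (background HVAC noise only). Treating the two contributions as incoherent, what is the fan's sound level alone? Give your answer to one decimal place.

59.4 dB SPL

Subtract intensities: L_src = 10·log₁₀(10^(L_total/10) − 10^(L_bg/10)).
L_src = 10·log₁₀(10^(60.6/10) − 10^(54.3/10)) = 10·log₁₀(879000) = 59.4 dB SPL.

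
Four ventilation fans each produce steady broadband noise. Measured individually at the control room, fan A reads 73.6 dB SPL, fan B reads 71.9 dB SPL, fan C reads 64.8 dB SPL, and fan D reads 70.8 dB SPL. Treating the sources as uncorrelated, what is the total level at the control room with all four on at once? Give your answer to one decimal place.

Incoherent sources sum as intensities:
L_total = 10·log₁₀(10^(73.6/10) + 10^(71.9/10) + 10^(64.8/10) + 10^(70.8/10)) = 10·log₁₀(53440000) = 77.3 dB SPL.

77.3 dB SPL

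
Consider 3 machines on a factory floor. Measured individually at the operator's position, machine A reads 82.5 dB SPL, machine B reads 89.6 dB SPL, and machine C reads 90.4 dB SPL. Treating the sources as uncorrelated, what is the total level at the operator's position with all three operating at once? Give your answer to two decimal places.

Uncorrelated sources add in intensity (power), not in dB.
L_total = 10·log₁₀(10^(82.5/10) + 10^(89.6/10) + 10^(90.4/10)) = 10·log₁₀(2186000000) = 93.40 dB SPL.

93.40 dB SPL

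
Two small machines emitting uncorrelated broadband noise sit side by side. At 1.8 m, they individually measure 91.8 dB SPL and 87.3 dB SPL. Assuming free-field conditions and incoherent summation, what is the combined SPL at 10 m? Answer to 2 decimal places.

78.22 dB SPL

Combined at 1.8 m: 10·log₁₀(10^(91.8/10)+10^(87.3/10)) = 93.119 dB SPL.
Then apply −20·log₁₀(10/1.8) = -14.895 dB → 78.22 dB SPL.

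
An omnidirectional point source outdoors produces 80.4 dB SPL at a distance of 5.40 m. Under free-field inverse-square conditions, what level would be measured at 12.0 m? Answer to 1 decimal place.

Inverse-square spreading gives ΔL = −20·log₁₀(d₂/d₁).
ΔL = −20·log₁₀(12.0/5.40) = -6.94 dB, so L₂ = 80.4 + (-6.94) = 73.5 dB SPL.

73.5 dB SPL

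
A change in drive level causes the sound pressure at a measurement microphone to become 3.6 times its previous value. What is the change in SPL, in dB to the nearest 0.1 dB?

Sound pressure is an amplitude quantity: ΔL = 20·log₁₀(p₂/p₁).
20·log₁₀(3.6) = 11.1 dB.

11.1 dB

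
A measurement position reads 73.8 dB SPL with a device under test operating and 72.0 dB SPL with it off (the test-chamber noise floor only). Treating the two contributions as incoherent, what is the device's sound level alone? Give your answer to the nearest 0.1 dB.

Subtract intensities: L_src = 10·log₁₀(10^(L_total/10) − 10^(L_bg/10)).
L_src = 10·log₁₀(10^(73.8/10) − 10^(72.0/10)) = 10·log₁₀(8139000) = 69.1 dB SPL.

69.1 dB SPL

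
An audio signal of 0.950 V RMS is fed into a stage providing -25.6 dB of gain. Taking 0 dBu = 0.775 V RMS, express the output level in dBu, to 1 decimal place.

Input level: 20·log₁₀(0.950/0.775) = 1.77 dBu.
Output: 1.77 − 25.6 = -23.8 dBu.

-23.8 dBu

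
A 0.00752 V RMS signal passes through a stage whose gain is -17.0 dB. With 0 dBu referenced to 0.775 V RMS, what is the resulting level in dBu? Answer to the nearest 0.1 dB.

Input level: 20·log₁₀(0.00752/0.775) = -40.26 dBu.
Output: -40.26 − 17.0 = -57.3 dBu.

-57.3 dBu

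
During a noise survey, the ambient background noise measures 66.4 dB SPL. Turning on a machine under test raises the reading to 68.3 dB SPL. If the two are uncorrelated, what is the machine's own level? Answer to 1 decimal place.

Background correction is a power subtraction:
L_src = 10·log₁₀(10^(68.3/10) − 10^(66.4/10)) = 10·log₁₀(2396000) = 63.8 dB SPL.

63.8 dB SPL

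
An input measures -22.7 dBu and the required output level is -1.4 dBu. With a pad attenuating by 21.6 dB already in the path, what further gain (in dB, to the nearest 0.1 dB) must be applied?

42.9 dB

The required make-up gain is the shortfall in the dB sum.
G = -1.4 − (-22.7) + 21.6 = 42.9 dB.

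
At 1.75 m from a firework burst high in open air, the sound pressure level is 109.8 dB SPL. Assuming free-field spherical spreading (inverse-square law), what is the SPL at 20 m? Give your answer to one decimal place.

88.6 dB SPL

For a point source in a free field, ΔL = −20·log₁₀(d₂/d₁).
ΔL = −20·log₁₀(20/1.75) = -21.16 dB, so L₂ = 109.8 + (-21.16) = 88.6 dB SPL.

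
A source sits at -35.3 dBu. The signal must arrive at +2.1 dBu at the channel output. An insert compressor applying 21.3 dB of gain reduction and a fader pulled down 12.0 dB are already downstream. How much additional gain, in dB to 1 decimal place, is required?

The required make-up gain is the shortfall in the dB sum.
G = +2.1 − (-35.3) + 21.3 + 12.0 = 70.7 dB.

70.7 dB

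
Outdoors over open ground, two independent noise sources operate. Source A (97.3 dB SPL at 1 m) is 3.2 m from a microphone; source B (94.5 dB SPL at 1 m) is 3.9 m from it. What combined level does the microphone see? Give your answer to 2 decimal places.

At the listener: L_A = 97.3 − 20·log₁₀(3.2) = 87.197 dB; L_B = 94.5 − 20·log₁₀(3.9) = 82.679 dB.
Combined: 10·log₁₀(10^(87.197/10)+10^(82.679/10)) = 88.51 dB SPL.

88.51 dB SPL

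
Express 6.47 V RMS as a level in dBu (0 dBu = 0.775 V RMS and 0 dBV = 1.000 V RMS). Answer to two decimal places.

dBu = 20·log₁₀(V / 0.775 V).
20·log₁₀(6.47/0.775) = +18.43 dBu.

+18.43 dBu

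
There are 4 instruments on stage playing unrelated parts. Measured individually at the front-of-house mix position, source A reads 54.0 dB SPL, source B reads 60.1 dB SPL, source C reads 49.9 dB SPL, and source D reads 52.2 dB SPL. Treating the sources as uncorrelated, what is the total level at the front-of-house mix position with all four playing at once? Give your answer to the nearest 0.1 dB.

Incoherent sources sum as intensities:
L_total = 10·log₁₀(10^(54.0/10) + 10^(60.1/10) + 10^(49.9/10) + 10^(52.2/10)) = 10·log₁₀(1538000) = 61.9 dB SPL.

61.9 dB SPL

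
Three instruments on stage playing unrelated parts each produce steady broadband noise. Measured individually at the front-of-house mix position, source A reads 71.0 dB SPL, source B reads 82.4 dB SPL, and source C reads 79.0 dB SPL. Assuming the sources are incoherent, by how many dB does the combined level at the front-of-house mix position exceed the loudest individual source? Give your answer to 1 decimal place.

Add the sources as powers (linear), then convert back to dB:
L_total = 10·log₁₀(10^(71.0/10) + 10^(82.4/10) + 10^(79.0/10)) = 84.25 dB SPL.
Excess over the loudest (82.4 dB): 84.25 − 82.4 = 1.8 dB.

1.8 dB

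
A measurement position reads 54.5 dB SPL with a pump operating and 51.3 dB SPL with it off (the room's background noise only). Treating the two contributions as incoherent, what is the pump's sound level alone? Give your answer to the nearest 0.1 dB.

Subtract intensities: L_src = 10·log₁₀(10^(L_total/10) − 10^(L_bg/10)).
L_src = 10·log₁₀(10^(54.5/10) − 10^(51.3/10)) = 10·log₁₀(146900) = 51.7 dB SPL.

51.7 dB SPL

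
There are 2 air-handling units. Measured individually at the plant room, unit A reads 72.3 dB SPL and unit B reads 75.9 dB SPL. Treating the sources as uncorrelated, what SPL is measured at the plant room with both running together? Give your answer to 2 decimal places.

Add the sources as powers (linear), then convert back to dB:
L_total = 10·log₁₀(10^(72.3/10) + 10^(75.9/10)) = 10·log₁₀(55890000) = 77.47 dB SPL.

77.47 dB SPL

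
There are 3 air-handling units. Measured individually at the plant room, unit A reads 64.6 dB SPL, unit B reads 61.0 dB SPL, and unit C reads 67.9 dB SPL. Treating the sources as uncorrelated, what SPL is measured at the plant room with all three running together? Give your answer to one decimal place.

Incoherent sources sum as intensities:
L_total = 10·log₁₀(10^(64.6/10) + 10^(61.0/10) + 10^(67.9/10)) = 10·log₁₀(10310000) = 70.1 dB SPL.

70.1 dB SPL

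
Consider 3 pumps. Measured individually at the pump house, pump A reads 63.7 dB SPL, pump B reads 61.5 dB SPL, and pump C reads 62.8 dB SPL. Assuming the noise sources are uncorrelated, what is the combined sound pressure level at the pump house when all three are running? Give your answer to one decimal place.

67.5 dB SPL

Add the sources as powers (linear), then convert back to dB:
L_total = 10·log₁₀(10^(63.7/10) + 10^(61.5/10) + 10^(62.8/10)) = 10·log₁₀(5662000) = 67.5 dB SPL.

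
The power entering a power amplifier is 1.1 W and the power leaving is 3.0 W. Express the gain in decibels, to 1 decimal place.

Power ratio → dB uses the 10·log₁₀ form:
10·log₁₀(3.0/1.1) = 10·log₁₀(2.727) = 4.4 dB.

4.4 dB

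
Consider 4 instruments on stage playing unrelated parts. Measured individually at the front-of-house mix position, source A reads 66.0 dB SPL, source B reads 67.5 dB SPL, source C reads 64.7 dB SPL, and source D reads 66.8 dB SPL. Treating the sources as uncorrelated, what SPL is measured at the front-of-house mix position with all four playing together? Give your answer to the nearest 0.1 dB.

72.4 dB SPL

Add the sources as powers (linear), then convert back to dB:
L_total = 10·log₁₀(10^(66.0/10) + 10^(67.5/10) + 10^(64.7/10) + 10^(66.8/10)) = 10·log₁₀(17340000) = 72.4 dB SPL.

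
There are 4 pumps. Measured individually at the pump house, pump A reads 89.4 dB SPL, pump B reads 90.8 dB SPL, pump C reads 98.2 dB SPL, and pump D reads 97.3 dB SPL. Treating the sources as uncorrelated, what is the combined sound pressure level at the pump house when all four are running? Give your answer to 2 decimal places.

101.48 dB SPL

Incoherent sources sum as intensities:
L_total = 10·log₁₀(10^(89.4/10) + 10^(90.8/10) + 10^(98.2/10) + 10^(97.3/10)) = 10·log₁₀(14050000000) = 101.48 dB SPL.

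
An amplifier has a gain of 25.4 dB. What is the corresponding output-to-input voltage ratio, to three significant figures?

Voltage ratio = 10^(dB/20).
10^(25.4/20) = 10^(1.270) = 18.6.

18.6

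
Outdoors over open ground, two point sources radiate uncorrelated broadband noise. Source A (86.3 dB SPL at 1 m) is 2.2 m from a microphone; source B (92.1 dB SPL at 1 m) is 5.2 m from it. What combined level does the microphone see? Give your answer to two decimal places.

At the listener: L_A = 86.3 − 20·log₁₀(2.2) = 79.452 dB; L_B = 92.1 − 20·log₁₀(5.2) = 77.780 dB.
Combined: 10·log₁₀(10^(79.452/10)+10^(77.780/10)) = 81.71 dB SPL.

81.71 dB SPL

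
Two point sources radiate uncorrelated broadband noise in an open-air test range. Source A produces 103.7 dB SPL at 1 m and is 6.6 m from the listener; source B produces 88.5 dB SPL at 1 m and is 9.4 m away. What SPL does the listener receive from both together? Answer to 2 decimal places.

At the listener: L_A = 103.7 − 20·log₁₀(6.6) = 87.309 dB; L_B = 88.5 − 20·log₁₀(9.4) = 69.037 dB.
Combined: 10·log₁₀(10^(87.309/10)+10^(69.037/10)) = 87.37 dB SPL.

87.37 dB SPL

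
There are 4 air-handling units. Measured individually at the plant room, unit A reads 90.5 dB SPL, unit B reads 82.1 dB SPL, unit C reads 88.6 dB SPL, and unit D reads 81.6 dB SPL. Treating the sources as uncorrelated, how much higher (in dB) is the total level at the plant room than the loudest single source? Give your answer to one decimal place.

2.8 dB

Uncorrelated sources add in intensity (power), not in dB.
L_total = 10·log₁₀(10^(90.5/10) + 10^(82.1/10) + 10^(88.6/10) + 10^(81.6/10)) = 93.33 dB SPL.
Excess over the loudest (90.5 dB): 93.33 − 90.5 = 2.8 dB.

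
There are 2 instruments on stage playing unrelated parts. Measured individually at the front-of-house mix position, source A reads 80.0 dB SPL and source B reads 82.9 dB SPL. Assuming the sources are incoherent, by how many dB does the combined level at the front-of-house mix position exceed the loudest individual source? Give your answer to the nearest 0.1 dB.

1.8 dB

Add the sources as powers (linear), then convert back to dB:
L_total = 10·log₁₀(10^(80.0/10) + 10^(82.9/10)) = 84.70 dB SPL.
Excess over the loudest (82.9 dB): 84.70 − 82.9 = 1.8 dB.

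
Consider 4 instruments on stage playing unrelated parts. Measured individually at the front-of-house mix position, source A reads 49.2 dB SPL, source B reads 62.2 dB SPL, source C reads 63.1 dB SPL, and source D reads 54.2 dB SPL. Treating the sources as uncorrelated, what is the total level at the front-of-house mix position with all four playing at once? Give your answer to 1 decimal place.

Uncorrelated sources add in intensity (power), not in dB.
L_total = 10·log₁₀(10^(49.2/10) + 10^(62.2/10) + 10^(63.1/10) + 10^(54.2/10)) = 10·log₁₀(4048000) = 66.1 dB SPL.

66.1 dB SPL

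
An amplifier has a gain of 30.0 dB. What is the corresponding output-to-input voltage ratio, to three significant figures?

31.6

Voltage ratio = 10^(dB/20).
10^(30.0/20) = 10^(1.500) = 31.6.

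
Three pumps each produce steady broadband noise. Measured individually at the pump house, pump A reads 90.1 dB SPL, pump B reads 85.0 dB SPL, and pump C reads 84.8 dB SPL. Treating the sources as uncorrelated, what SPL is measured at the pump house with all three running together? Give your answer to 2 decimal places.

Add the sources as powers (linear), then convert back to dB:
L_total = 10·log₁₀(10^(90.1/10) + 10^(85.0/10) + 10^(84.8/10)) = 10·log₁₀(1642000000) = 92.15 dB SPL.

92.15 dB SPL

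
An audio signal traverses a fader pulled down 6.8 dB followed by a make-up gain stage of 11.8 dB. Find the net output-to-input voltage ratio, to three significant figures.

Net gain = (−6.8) + 11.8 = 5.0 dB.
Voltage ratio = 10^(5.0/20) = 1.78.

1.78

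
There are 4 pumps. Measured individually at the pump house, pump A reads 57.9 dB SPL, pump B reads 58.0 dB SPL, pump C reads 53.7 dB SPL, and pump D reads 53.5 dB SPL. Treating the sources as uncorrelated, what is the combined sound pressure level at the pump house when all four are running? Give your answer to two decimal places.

62.32 dB SPL

Incoherent sources sum as intensities:
L_total = 10·log₁₀(10^(57.9/10) + 10^(58.0/10) + 10^(53.7/10) + 10^(53.5/10)) = 10·log₁₀(1706000) = 62.32 dB SPL.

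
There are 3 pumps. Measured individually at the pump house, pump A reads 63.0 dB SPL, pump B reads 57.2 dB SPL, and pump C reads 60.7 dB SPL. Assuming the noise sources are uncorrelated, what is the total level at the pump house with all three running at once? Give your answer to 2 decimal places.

Add the sources as powers (linear), then convert back to dB:
L_total = 10·log₁₀(10^(63.0/10) + 10^(57.2/10) + 10^(60.7/10)) = 10·log₁₀(3695000) = 65.68 dB SPL.

65.68 dB SPL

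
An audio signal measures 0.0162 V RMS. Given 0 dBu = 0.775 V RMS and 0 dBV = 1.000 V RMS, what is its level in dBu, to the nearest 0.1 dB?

dBu = 20·log₁₀(V / 0.775 V).
20·log₁₀(0.0162/0.775) = -33.6 dBu.

-33.6 dBu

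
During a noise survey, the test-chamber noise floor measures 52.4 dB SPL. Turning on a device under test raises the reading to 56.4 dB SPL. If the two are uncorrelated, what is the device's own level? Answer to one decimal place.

54.2 dB SPL

Remove the background by subtracting linear intensities:
L_src = 10·log₁₀(10^(56.4/10) − 10^(52.4/10)) = 10·log₁₀(262700) = 54.2 dB SPL.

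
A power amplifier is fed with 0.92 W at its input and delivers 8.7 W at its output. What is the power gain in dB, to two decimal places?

Power ratio → dB uses the 10·log₁₀ form:
10·log₁₀(8.7/0.92) = 10·log₁₀(9.457) = 9.76 dB.

9.76 dB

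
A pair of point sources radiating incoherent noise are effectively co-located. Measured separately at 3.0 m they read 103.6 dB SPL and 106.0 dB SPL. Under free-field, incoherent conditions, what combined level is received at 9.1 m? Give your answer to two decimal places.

Combined at 3.0 m: 10·log₁₀(10^(103.6/10)+10^(106.0/10)) = 107.974 dB SPL.
Then apply −20·log₁₀(9.1/3.0) = -9.638 dB → 98.34 dB SPL.

98.34 dB SPL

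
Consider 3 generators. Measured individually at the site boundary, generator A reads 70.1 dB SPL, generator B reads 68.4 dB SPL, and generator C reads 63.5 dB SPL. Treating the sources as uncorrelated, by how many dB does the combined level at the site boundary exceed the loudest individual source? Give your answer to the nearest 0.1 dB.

2.8 dB

Uncorrelated sources add in intensity (power), not in dB.
L_total = 10·log₁₀(10^(70.1/10) + 10^(68.4/10) + 10^(63.5/10)) = 72.88 dB SPL.
Excess over the loudest (70.1 dB): 72.88 − 70.1 = 2.8 dB.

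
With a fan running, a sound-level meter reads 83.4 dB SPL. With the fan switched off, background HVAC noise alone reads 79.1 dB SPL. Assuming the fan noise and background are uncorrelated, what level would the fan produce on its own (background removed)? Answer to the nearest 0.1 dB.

81.4 dB SPL

Background correction is a power subtraction:
L_src = 10·log₁₀(10^(83.4/10) − 10^(79.1/10)) = 10·log₁₀(137500000) = 81.4 dB SPL.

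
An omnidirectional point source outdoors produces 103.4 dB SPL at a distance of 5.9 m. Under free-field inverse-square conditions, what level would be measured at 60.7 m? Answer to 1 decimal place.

83.2 dB SPL

Inverse-square spreading gives ΔL = −20·log₁₀(d₂/d₁).
ΔL = −20·log₁₀(60.7/5.9) = -20.25 dB, so L₂ = 103.4 + (-20.25) = 83.2 dB SPL.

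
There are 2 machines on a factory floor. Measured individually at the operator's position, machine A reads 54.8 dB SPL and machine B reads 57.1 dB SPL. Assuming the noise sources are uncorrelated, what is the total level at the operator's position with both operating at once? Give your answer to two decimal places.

59.11 dB SPL

Incoherent sources sum as intensities:
L_total = 10·log₁₀(10^(54.8/10) + 10^(57.1/10)) = 10·log₁₀(814900) = 59.11 dB SPL.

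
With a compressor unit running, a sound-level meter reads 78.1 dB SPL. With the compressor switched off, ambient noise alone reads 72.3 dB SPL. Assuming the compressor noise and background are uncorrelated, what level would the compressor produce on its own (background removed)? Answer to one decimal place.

76.8 dB SPL

Background correction is a power subtraction:
L_src = 10·log₁₀(10^(78.1/10) − 10^(72.3/10)) = 10·log₁₀(47580000) = 76.8 dB SPL.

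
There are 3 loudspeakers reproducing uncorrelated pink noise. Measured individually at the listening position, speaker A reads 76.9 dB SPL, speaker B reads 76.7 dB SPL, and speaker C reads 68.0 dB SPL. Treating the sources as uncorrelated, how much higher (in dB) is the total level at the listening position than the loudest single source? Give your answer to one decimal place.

3.2 dB

Incoherent sources sum as intensities:
L_total = 10·log₁₀(10^(76.9/10) + 10^(76.7/10) + 10^(68.0/10)) = 80.09 dB SPL.
Excess over the loudest (76.9 dB): 80.09 − 76.9 = 3.2 dB.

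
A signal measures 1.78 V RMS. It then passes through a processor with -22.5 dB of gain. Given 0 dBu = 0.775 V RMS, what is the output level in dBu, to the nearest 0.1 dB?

Input level: 20·log₁₀(1.78/0.775) = 7.22 dBu.
Output: 7.22 − 22.5 = -15.3 dBu.

-15.3 dBu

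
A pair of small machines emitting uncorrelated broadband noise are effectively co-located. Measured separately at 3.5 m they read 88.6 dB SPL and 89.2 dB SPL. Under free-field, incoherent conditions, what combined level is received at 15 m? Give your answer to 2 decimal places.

Combined at 3.5 m: 10·log₁₀(10^(88.6/10)+10^(89.2/10)) = 91.921 dB SPL.
Then apply −20·log₁₀(15/3.5) = -12.640 dB → 79.28 dB SPL.

79.28 dB SPL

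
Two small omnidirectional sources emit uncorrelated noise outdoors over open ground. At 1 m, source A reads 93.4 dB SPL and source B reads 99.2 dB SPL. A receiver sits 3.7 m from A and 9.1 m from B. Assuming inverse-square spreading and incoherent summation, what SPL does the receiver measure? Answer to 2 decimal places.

At the listener: L_A = 93.4 − 20·log₁₀(3.7) = 82.036 dB; L_B = 99.2 − 20·log₁₀(9.1) = 80.019 dB.
Combined: 10·log₁₀(10^(82.036/10)+10^(80.019/10)) = 84.15 dB SPL.

84.15 dB SPL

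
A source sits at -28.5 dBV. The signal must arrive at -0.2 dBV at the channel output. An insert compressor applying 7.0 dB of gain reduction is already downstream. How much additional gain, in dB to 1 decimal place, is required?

The required make-up gain is the shortfall in the dB sum.
G = -0.2 − (-28.5) + 7.0 = 35.3 dB.

35.3 dB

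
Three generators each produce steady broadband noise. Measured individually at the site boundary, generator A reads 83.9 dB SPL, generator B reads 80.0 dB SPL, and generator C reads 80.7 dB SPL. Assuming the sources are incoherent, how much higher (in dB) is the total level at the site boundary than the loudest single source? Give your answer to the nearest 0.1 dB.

2.8 dB

Incoherent sources sum as intensities:
L_total = 10·log₁₀(10^(83.9/10) + 10^(80.0/10) + 10^(80.7/10)) = 86.66 dB SPL.
Excess over the loudest (83.9 dB): 86.66 − 83.9 = 2.8 dB.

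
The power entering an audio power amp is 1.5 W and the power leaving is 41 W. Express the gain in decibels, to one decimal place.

14.4 dB

For a power ratio, dB = 10·log₁₀(P₂/P₁).
10·log₁₀(41/1.5) = 10·log₁₀(27.33) = 14.4 dB.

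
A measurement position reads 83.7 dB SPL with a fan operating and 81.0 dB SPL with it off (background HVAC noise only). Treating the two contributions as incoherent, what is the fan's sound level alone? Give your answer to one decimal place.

80.4 dB SPL

Subtract intensities: L_src = 10·log₁₀(10^(L_total/10) − 10^(L_bg/10)).
L_src = 10·log₁₀(10^(83.7/10) − 10^(81.0/10)) = 10·log₁₀(108500000) = 80.4 dB SPL.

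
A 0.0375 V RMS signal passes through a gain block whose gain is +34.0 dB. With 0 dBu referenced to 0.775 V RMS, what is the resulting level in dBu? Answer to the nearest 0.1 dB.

+7.7 dBu

Input level: 20·log₁₀(0.0375/0.775) = -26.31 dBu.
Output: -26.31 + 34.0 = +7.7 dBu.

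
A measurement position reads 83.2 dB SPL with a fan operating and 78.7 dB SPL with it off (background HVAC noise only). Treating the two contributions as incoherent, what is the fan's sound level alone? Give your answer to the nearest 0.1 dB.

81.3 dB SPL

Subtract intensities: L_src = 10·log₁₀(10^(L_total/10) − 10^(L_bg/10)).
L_src = 10·log₁₀(10^(83.2/10) − 10^(78.7/10)) = 10·log₁₀(134800000) = 81.3 dB SPL.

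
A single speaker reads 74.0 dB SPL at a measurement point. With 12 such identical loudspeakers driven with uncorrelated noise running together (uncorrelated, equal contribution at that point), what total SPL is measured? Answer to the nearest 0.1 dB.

84.8 dB SPL

12 equal incoherent sources raise the level by 10·log₁₀(12) = 10.79 dB.
L_total = 74.0 + 10.79 = 84.8 dB SPL.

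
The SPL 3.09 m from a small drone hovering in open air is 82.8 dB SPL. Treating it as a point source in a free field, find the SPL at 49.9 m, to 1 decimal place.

58.6 dB SPL

For a point source in a free field, ΔL = −20·log₁₀(d₂/d₁).
ΔL = −20·log₁₀(49.9/3.09) = -24.16 dB, so L₂ = 82.8 + (-24.16) = 58.6 dB SPL.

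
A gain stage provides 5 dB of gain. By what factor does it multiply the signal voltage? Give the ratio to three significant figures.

1.78

Voltage ratio = 10^(dB/20).
10^(5/20) = 10^(0.2500) = 1.78.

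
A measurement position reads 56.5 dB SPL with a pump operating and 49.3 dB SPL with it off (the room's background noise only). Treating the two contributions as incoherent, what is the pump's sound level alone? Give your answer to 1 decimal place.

Background correction is a power subtraction:
L_src = 10·log₁₀(10^(56.5/10) − 10^(49.3/10)) = 10·log₁₀(361600) = 55.6 dB SPL.

55.6 dB SPL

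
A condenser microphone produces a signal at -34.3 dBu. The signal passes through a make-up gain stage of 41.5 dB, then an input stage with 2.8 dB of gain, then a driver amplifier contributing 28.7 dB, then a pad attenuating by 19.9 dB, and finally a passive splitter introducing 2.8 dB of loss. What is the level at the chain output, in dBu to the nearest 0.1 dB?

Gain stages sum in dB:
-34.3 + 41.5 + 2.8 + 28.7 − 19.9 − 2.8 = +16.0 dBu.

+16.0 dBu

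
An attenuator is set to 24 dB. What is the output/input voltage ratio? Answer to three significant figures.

Voltage ratio = 10^(dB/20).
10^(-24/20) = 10^(-1.200) = 0.0631.

0.0631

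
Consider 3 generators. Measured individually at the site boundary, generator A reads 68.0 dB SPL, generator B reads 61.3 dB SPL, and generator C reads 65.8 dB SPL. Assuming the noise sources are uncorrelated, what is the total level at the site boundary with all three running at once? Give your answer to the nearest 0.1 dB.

Incoherent sources sum as intensities:
L_total = 10·log₁₀(10^(68.0/10) + 10^(61.3/10) + 10^(65.8/10)) = 10·log₁₀(11460000) = 70.6 dB SPL.

70.6 dB SPL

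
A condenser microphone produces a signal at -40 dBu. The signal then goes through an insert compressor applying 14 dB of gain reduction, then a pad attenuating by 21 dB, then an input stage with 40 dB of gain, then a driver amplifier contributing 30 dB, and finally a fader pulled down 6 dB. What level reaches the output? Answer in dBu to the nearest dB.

Cascaded gains and losses add directly in dB.
-40 − 14 − 21 + 40 + 30 − 6 = -11 dBu.

-11 dBu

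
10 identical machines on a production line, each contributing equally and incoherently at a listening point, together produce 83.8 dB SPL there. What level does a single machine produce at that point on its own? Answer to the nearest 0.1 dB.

73.8 dB SPL

10 equal incoherent sources add 10·log₁₀(10) = 10.00 dB over one source.
L_one = 83.8 − 10.00 = 73.8 dB SPL.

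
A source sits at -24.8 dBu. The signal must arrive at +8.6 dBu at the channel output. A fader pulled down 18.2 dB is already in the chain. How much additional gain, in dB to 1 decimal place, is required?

The required make-up gain is the shortfall in the dB sum.
G = +8.6 − (-24.8) + 18.2 = 51.6 dB.

51.6 dB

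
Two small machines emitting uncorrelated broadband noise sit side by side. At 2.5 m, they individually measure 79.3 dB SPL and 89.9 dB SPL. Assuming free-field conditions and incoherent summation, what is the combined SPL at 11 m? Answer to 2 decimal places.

Combined at 2.5 m: 10·log₁₀(10^(79.3/10)+10^(89.9/10)) = 90.263 dB SPL.
Then apply −20·log₁₀(11/2.5) = -12.869 dB → 77.39 dB SPL.

77.39 dB SPL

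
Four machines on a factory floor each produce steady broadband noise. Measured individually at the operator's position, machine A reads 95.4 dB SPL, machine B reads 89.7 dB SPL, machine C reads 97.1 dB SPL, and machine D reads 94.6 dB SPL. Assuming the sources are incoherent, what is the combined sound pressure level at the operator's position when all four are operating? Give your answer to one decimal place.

Incoherent sources sum as intensities:
L_total = 10·log₁₀(10^(95.4/10) + 10^(89.7/10) + 10^(97.1/10) + 10^(94.6/10)) = 10·log₁₀(12413000000) = 100.9 dB SPL.

100.9 dB SPL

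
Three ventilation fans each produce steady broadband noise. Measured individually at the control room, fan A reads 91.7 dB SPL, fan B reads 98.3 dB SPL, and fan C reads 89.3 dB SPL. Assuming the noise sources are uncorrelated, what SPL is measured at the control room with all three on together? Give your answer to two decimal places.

99.59 dB SPL

Add the sources as powers (linear), then convert back to dB:
L_total = 10·log₁₀(10^(91.7/10) + 10^(98.3/10) + 10^(89.3/10)) = 10·log₁₀(9091000000) = 99.59 dB SPL.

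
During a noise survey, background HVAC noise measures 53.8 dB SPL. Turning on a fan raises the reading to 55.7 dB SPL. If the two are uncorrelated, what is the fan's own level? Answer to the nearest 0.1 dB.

Background correction is a power subtraction:
L_src = 10·log₁₀(10^(55.7/10) − 10^(53.8/10)) = 10·log₁₀(131700) = 51.2 dB SPL.

51.2 dB SPL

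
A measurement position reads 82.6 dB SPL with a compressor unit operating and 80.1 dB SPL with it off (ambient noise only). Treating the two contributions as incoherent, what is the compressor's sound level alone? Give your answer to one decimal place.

Remove the background by subtracting linear intensities:
L_src = 10·log₁₀(10^(82.6/10) − 10^(80.1/10)) = 10·log₁₀(79640000) = 79.0 dB SPL.

79.0 dB SPL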